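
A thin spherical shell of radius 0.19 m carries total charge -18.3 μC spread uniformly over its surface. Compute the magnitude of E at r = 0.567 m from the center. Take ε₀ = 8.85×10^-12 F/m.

|E| ≈ 5.12×10^5 V/m

Take a concentric spherical Gaussian surface of radius r = 0.567 m (r > 0.19 m).
The entire shell is enclosed: Q_enc = -1.83×10^-5 C.
Gauss's law: E·4πr² = Q_enc/ε₀.
E = |Q_enc|/(4πε₀r²) = (1.83×10^-5)/(4π·8.85×10^-12·(0.567)²) = 5.12×10^5 N/C.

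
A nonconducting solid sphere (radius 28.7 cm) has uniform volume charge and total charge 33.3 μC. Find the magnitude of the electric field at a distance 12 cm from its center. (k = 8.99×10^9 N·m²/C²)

|E| ≈ 1.52×10^6 N/C

Use a concentric Gaussian sphere at r = 12 cm (r < R).
For a uniform sphere the enclosed fraction is (r/R)³, so Q_enc = (33.3 μC)(0.12/0.287)³ = 2.434e-6 C.
Since E is radial and uniform over the Gaussian sphere, Φ = E·4πr² = Q_enc/ε₀.
E = k|Q_enc|/r² = (8.99×10^9)(2.434×10^-6)/(0.12)² = 1.52×10^6 N/C.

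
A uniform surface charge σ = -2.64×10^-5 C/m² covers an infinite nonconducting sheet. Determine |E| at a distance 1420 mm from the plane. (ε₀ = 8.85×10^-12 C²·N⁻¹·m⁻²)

E ≈ 1.49e6 N/C

The symmetry is planar: E is normal to the sheet and the same magnitude on both sides. Take a pillbox straddling the sheet with end-cap area A.
Flux Φ = 2EA and Q_enc = σA, so 2EA = σA/ε₀ ⇒ E = |σ|/(2ε₀), independent of distance.
E = |σ|/(2ε₀) = (2.64e-5)/(2·8.85×10^-12) = 1.49×10^6 N/C.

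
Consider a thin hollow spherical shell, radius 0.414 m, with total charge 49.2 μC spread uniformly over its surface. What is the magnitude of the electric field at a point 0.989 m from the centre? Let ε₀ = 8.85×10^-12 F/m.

Use a concentric Gaussian sphere at r = 0.989 m (r > 0.414 m).
The entire shell is enclosed: Q_enc = 4.92×10^-5 C.
Gauss's law: E·4πr² = Q_enc/ε₀.
E = |Q_enc|/(4πε₀r²) = (4.92×10^-5)/(4π·8.85×10^-12·(0.989)²) = 4.52×10^5 N/C.

4.52×10^5 N/C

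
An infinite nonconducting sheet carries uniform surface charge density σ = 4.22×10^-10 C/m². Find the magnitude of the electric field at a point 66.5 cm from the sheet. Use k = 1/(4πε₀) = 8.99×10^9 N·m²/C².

By planar symmetry E is perpendicular to the sheet and uniform; use a Gaussian pillbox with flat faces of area A on each side of the sheet.
Flux Φ = 2EA and Q_enc = σA, so 2EA = σA/ε₀ ⇒ E = |σ|/(2ε₀), independent of distance.
E = 2πk|σ| = 2π(8.99×10^9)(4.22×10^-10) = 23.8 N/C.

|E| = 23.8 N/C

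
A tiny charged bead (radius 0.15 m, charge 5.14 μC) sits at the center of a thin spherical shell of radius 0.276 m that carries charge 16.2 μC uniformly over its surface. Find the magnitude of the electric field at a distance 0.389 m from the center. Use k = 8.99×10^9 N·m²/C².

Take a concentric spherical Gaussian surface of radius r = 0.389 m (r > 0.276 m, enclosing both).
Q_enc = (5.14 μC) + (16.2 μC) = 2.134e-5 C.
Gauss's law: E·4πr² = Q_enc/ε₀.
E = k|Q_enc|/r² = (8.99×10^9)(2.134×10^-5)/(0.389)² = 1.27e6 N/C.

E = 1.27e6 N/C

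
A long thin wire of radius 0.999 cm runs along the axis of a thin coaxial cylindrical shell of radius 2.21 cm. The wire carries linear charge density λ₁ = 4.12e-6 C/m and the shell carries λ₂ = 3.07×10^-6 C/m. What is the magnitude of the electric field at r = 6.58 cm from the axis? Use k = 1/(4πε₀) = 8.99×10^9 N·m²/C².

|E| = 1.96×10^6 V/m

Coaxial Gaussian cylinder, radius r = 6.58 cm, length L (r > 2.21 cm, enclosing both).
λ_enc = λ₁ + λ₂ = (4.12×10^-6) + (3.07×10^-6) = 7.19×10^-6 C/m.
Applying ∮E·dA = Q_enc/ε₀ with the end caps contributing no flux:
E = 2k|λ_enc|/r = 2(8.99×10^9)(7.19×10^-6)/(0.0658) = 1.96e6 N/C.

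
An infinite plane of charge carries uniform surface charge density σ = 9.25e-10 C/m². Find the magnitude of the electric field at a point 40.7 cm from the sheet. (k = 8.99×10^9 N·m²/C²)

|E| = 52.2 N/C

By planar symmetry E is perpendicular to the sheet and uniform; use a Gaussian pillbox with flat faces of area A on each side of the sheet.
Only the two end caps contribute flux: Φ = 2EA. With Q_enc = σA, Gauss's law gives E = |σ|/(2ε₀).
E = 2πk|σ| = 2π(8.99×10^9)(9.25×10^-10) = 52.2 N/C.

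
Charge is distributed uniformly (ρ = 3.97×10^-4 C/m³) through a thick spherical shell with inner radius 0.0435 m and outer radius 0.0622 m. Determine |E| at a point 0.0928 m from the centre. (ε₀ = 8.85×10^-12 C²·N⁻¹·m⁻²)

Use a concentric Gaussian sphere at r = 0.0928 m (r > 0.0622 m, enclosing the whole shell).
Q_enc = ρ·(4π/3)(b³ − a³) = (3.97e-4)·(4π/3)·((0.0622)³ − (0.0435)³) = 2.633×10^-7 C.
Since E is radial and uniform over the Gaussian sphere, Φ = E·4πr² = Q_enc/ε₀.
E = |Q_enc|/(4πε₀r²) = (2.633×10^-7)/(4π·8.85×10^-12·(0.0928)²) = 2.75×10^5 N/C.

|E| ≈ 2.75×10^5 N/C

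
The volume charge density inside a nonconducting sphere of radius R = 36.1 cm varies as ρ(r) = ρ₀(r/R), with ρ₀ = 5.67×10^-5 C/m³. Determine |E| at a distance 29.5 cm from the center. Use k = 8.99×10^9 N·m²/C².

By spherical symmetry E is radial; choose a Gaussian sphere of radius r = 29.5 cm (r < R).
Q_enc = ∫₀^r ρ(r')·4πr'² dr' = (4πρ₀/R) ∫₀^r r'^3 dr' = 4πρ₀ r^4/(4·R) = 3.737×10^-6 C.
Since E is radial and uniform over the Gaussian sphere, Φ = E·4πr² = Q_enc/ε₀.
E = k|Q_enc|/r² = (8.99×10^9)(3.737×10^-6)/(0.295)² = 3.86e5 N/C.

E = 3.86e5 V/m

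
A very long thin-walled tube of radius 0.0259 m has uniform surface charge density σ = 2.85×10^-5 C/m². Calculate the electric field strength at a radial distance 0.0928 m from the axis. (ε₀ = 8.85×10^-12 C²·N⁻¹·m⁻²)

|E| ≈ 8.99e5 N/C

Choose a coaxial cylinder of radius r = 0.0928 m (arbitrary length L) as the Gaussian surface (r > 0.0259 m).
The whole shell is enclosed: λ_enc = σ·2πR = (2.85×10^-5)·2π·(0.0259) = 4.638×10^-6 C/m.
By Gauss's law (flux through the curved wall only), E·2πrL = λ_enc L/ε₀.
E = |λ_enc|/(2πε₀r) = (4.638×10^-6)/(2π·8.85×10^-12·0.0928) = 8.99×10^5 N/C.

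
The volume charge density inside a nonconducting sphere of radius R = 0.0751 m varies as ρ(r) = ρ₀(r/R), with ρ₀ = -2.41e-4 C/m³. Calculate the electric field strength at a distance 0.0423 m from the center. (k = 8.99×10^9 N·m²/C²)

E = 1.62×10^5 N/C

Take a concentric spherical Gaussian surface of radius r = 0.0423 m (r < R).
Q_enc = ∫₀^r ρ(r')·4πr'² dr' = (4πρ₀/R) ∫₀^r r'^3 dr' = 4πρ₀ r^4/(4·R) = -3.228×10^-8 C.
By Gauss's law, ∮E·dA = E·4πr² = Q_enc/ε₀.
E = k|Q_enc|/r² = (8.99×10^9)(3.228×10^-8)/(0.0423)² = 1.62×10^5 N/C.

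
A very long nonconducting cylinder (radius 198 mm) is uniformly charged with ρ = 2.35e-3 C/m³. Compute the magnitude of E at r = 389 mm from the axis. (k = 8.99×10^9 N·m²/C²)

Coaxial Gaussian cylinder, radius r = 389 mm, length L (r > 198 mm, full cross-section enclosed).
λ_enc = ρ·πR² = (2.35×10^-3)π(0.198)² = 2.894e-4 C/m.
Since E is radial and uniform over the curved surface, Φ = E·2πrL = Q_enc/ε₀ = λ_enc L/ε₀.
E = 2k|λ_enc|/r = 2(8.99×10^9)(2.894×10^-4)/(0.389) = 1.34e7 N/C.

|E| = 1.34×10^7 V/m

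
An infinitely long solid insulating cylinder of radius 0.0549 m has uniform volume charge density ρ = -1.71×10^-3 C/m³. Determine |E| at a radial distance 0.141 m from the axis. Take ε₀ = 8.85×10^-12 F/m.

By cylindrical symmetry E is radial; use a coaxial Gaussian cylinder of radius 0.141 m and length L (r > 0.0549 m, full cross-section enclosed).
λ_enc = ρ·πR² = (-1.71×10^-3)π(0.0549)² = -1.619e-5 C/m.
Gauss's law: E·2πrL = λ_enc L/ε₀.
E = |λ_enc|/(2πε₀r) = (1.619e-5)/(2π·8.85×10^-12·0.141) = 2.07e6 N/C.

|E| = 2.07×10^6 V/m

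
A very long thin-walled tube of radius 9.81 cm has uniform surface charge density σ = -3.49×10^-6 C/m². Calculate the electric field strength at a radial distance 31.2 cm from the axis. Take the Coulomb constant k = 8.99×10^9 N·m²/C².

Choose a coaxial cylinder of radius r = 31.2 cm (arbitrary length L) as the Gaussian surface (r > 9.81 cm).
The whole shell is enclosed: λ_enc = σ·2πR = (-3.49e-6)·2π·(0.0981) = -2.151×10^-6 C/m.
Since E is radial and uniform over the curved surface, Φ = E·2πrL = Q_enc/ε₀ = λ_enc L/ε₀.
E = 2k|λ_enc|/r = 2(8.99×10^9)(2.151×10^-6)/(0.312) = 1.24e5 N/C.

|E| = 1.24×10^5 N/C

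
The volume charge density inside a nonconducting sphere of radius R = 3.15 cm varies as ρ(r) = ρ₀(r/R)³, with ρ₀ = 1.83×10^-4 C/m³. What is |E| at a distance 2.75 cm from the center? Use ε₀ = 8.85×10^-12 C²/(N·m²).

|E| ≈ 6.31×10^4 N/C

By spherical symmetry E is radial; choose a Gaussian sphere of radius r = 2.75 cm (r < R).
Integrate the density: Q_enc = 4π ∫₀^r ρ₀(r'/R)^3 r'² dr' = 4πρ₀ r^6/(6·R³) = 5.304×10^-9 C.
Applying ∮E·dA = Q_enc/ε₀ with Φ = E(4πr²):
E = |Q_enc|/(4πε₀r²) = (5.304×10^-9)/(4π·8.85×10^-12·(0.0275)²) = 6.31e4 N/C.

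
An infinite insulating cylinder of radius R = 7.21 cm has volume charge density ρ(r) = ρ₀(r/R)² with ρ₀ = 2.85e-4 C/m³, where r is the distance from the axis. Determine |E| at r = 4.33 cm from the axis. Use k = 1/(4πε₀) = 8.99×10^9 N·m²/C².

Coaxial Gaussian cylinder, radius r = 4.33 cm, length L (r < R).
Integrating ρ over the cross-section to radius r: λ_enc = (2πρ₀/R²) ∫₀^r r'^3 dr' = 2πρ₀ r^4/(4·R²) = 3.027×10^-7 C/m.
Applying ∮E·dA = Q_enc/ε₀ with the end caps contributing no flux:
E = 2k|λ_enc|/r = 2(8.99×10^9)(3.027×10^-7)/(0.0433) = 1.26×10^5 N/C.

E = 1.26×10^5 N/C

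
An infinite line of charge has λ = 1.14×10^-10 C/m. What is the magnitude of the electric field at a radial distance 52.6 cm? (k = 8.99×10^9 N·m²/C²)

By cylindrical symmetry E is radial; use a coaxial Gaussian cylinder of radius 52.6 cm and length L.
Q_enc = λL, so λ_enc = 1.14×10^-10 C/m.
By Gauss's law (flux through the curved wall only), E·2πrL = λ_enc L/ε₀.
E = 2k|λ_enc|/r = 2(8.99×10^9)(1.14×10^-10)/(0.526) = 3.9 N/C.

3.9 V/m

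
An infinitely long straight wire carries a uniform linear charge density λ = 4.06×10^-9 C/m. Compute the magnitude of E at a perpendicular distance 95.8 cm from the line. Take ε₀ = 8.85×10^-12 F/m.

|E| = 76.2 N/C

Choose a coaxial cylinder of radius r = 95.8 cm (arbitrary length L) as the Gaussian surface.
Q_enc = λL, so λ_enc = 4.06×10^-9 C/m.
Since E is radial and uniform over the curved surface, Φ = E·2πrL = Q_enc/ε₀ = λ_enc L/ε₀.
E = |λ_enc|/(2πε₀r) = (4.06×10^-9)/(2π·8.85×10^-12·0.958) = 76.2 N/C.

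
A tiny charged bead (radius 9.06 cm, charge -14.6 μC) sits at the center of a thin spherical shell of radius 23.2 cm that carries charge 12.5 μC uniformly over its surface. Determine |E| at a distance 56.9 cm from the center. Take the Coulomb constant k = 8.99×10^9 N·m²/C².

5.83×10^4 V/m

By spherical symmetry E is radial; choose a Gaussian sphere of radius r = 56.9 cm (r > 23.2 cm, enclosing both).
Q_enc = (-14.6 μC) + (12.5 μC) = -2.10×10^-6 C.
Since E is radial and uniform over the Gaussian sphere, Φ = E·4πr² = Q_enc/ε₀.
E = k|Q_enc|/r² = (8.99×10^9)(2.10e-6)/(0.569)² = 5.83×10^4 N/C.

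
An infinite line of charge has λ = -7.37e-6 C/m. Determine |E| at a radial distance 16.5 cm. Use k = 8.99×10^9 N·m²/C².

Choose a coaxial cylinder of radius r = 16.5 cm (arbitrary length L) as the Gaussian surface.
Q_enc = λL, so λ_enc = -7.37×10^-6 C/m.
By Gauss's law (flux through the curved wall only), E·2πrL = λ_enc L/ε₀.
E = 2k|λ_enc|/r = 2(8.99×10^9)(7.37e-6)/(0.165) = 8.03×10^5 N/C.

|E| ≈ 8.03×10^5 V/m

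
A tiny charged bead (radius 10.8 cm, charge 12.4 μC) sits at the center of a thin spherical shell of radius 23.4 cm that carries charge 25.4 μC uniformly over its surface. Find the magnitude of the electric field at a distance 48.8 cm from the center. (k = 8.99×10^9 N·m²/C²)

E ≈ 1.43e6 N/C

Use a concentric Gaussian sphere at r = 48.8 cm (r > 23.4 cm, enclosing both).
Q_enc = (12.4 μC) + (25.4 μC) = 3.78×10^-5 C.
By Gauss's law, ∮E·dA = E·4πr² = Q_enc/ε₀.
E = k|Q_enc|/r² = (8.99×10^9)(3.78×10^-5)/(0.488)² = 1.43×10^6 N/C.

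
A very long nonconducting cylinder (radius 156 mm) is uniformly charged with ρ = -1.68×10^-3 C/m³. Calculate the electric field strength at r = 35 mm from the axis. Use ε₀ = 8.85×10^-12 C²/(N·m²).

|E| ≈ 3.32×10^6 V/m

Coaxial Gaussian cylinder, radius r = 35 mm, length L (r < R).
Enclosed charge per unit length: λ_enc = ρ·πr² = (-1.68×10^-3)π(0.035)² = -6.465×10^-6 C/m.
By Gauss's law (flux through the curved wall only), E·2πrL = λ_enc L/ε₀.
E = |λ_enc|/(2πε₀r) = (6.465e-6)/(2π·8.85×10^-12·0.035) = 3.32×10^6 N/C.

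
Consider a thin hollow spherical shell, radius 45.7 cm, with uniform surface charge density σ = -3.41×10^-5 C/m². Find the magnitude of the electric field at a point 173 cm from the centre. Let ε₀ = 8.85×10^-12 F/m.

|E| ≈ 2.69e5 V/m

Take a concentric spherical Gaussian surface of radius r = 173 cm (r > 45.7 cm).
The entire shell is enclosed: Q_enc = σ·4πR² = (-3.41e-5)·4π·(0.457)² = -8.949e-5 C.
Gauss's law: E·4πr² = Q_enc/ε₀.
E = |Q_enc|/(4πε₀r²) = (8.949e-5)/(4π·8.85×10^-12·(1.73)²) = 2.69×10^5 N/C.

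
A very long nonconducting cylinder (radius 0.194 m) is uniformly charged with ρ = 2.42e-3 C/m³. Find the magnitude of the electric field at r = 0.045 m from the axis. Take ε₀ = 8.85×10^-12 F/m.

By cylindrical symmetry E is radial; use a coaxial Gaussian cylinder of radius 0.045 m and length L (r < R).
Enclosed charge per unit length: λ_enc = ρ·πr² = (2.42×10^-3)π(0.045)² = 1.54×10^-5 C/m.
Gauss's law: E·2πrL = λ_enc L/ε₀.
E = |λ_enc|/(2πε₀r) = (1.54×10^-5)/(2π·8.85×10^-12·0.045) = 6.15e6 N/C.

|E| ≈ 6.15e6 N/C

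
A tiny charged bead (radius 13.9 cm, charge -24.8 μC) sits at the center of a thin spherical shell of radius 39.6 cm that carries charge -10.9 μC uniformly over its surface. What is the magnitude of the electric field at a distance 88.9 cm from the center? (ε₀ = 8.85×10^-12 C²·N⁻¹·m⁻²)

|E| = 4.06×10^5 N/C

By spherical symmetry E is radial; choose a Gaussian sphere of radius r = 88.9 cm (r > 39.6 cm, enclosing both).
Q_enc = (-24.8 μC) + (-10.9 μC) = -3.57×10^-5 C.
By Gauss's law, ∮E·dA = E·4πr² = Q_enc/ε₀.
E = |Q_enc|/(4πε₀r²) = (3.57e-5)/(4π·8.85×10^-12·(0.889)²) = 4.06×10^5 N/C.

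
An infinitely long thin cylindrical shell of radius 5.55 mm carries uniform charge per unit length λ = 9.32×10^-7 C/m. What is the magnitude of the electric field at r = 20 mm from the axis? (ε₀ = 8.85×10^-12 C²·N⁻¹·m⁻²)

E ≈ 8.38e5 V/m

Coaxial Gaussian cylinder, radius r = 20 mm, length L (r > 5.55 mm).
The full line charge is enclosed: λ_enc = 9.32e-7 C/m.
Gauss's law: E·2πrL = λ_enc L/ε₀.
E = |λ_enc|/(2πε₀r) = (9.32e-7)/(2π·8.85×10^-12·0.02) = 8.38×10^5 N/C.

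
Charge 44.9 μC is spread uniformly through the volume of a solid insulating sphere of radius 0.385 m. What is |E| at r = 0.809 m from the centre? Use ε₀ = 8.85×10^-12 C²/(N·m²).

Take a concentric spherical Gaussian surface of radius r = 0.809 m (r > R, so the entire charge is enclosed).
Q_enc = 44.9 μC = 4.49×10^-5 C.
Applying ∮E·dA = Q_enc/ε₀ with Φ = E(4πr²):
E = |Q_enc|/(4πε₀r²) = (4.49e-5)/(4π·8.85×10^-12·(0.809)²) = 6.17e5 N/C.

|E| = 6.17×10^5 N/C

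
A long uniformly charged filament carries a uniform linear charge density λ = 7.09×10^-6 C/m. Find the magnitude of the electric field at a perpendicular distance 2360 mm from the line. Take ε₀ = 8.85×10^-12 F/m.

E ≈ 5.40×10^4 N/C

Take a coaxial cylindrical Gaussian surface of radius r = 2360 mm and length L.
Q_enc = λL, so λ_enc = 7.09×10^-6 C/m.
Applying ∮E·dA = Q_enc/ε₀ with the end caps contributing no flux:
E = |λ_enc|/(2πε₀r) = (7.09e-6)/(2π·8.85×10^-12·2.36) = 5.40×10^4 N/C.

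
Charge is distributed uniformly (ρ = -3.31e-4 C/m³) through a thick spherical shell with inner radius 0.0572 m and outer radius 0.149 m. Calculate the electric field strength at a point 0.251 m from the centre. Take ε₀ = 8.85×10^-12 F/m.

Symmetry ⇒ E = E(r) r̂. Gaussian sphere of radius r = 0.251 m (r > 0.149 m, enclosing the whole shell).
Q_enc = ρ·(4π/3)(b³ − a³) = (-3.31×10^-4)·(4π/3)·((0.149)³ − (0.0572)³) = -4.327e-6 C.
Since E is radial and uniform over the Gaussian sphere, Φ = E·4πr² = Q_enc/ε₀.
E = |Q_enc|/(4πε₀r²) = (4.327×10^-6)/(4π·8.85×10^-12·(0.251)²) = 6.18×10^5 N/C.

E = 6.18×10^5 N/C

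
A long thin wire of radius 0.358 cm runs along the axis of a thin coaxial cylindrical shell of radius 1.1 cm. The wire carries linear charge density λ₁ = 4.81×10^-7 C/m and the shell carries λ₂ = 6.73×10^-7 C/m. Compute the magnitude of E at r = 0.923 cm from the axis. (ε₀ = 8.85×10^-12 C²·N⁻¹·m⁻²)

Coaxial Gaussian cylinder, radius r = 0.923 cm, length L (between the conductors, 0.358 cm < r < 1.1 cm).
The shell at 1.1 cm lies outside the Gaussian surface, so λ_enc = λ₁ = 4.81×10^-7 C/m.
Since E is radial and uniform over the curved surface, Φ = E·2πrL = Q_enc/ε₀ = λ_enc L/ε₀.
E = |λ_enc|/(2πε₀r) = (4.81×10^-7)/(2π·8.85×10^-12·0.00923) = 9.37e5 N/C.

E = 9.37×10^5 V/m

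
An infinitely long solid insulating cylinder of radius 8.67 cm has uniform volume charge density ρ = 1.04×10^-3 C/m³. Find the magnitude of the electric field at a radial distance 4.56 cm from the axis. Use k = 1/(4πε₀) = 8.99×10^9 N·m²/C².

|E| = 2.68e6 V/m

Choose a coaxial cylinder of radius r = 4.56 cm (arbitrary length L) as the Gaussian surface (r < R).
Enclosed charge per unit length: λ_enc = ρ·πr² = (1.04×10^-3)π(0.0456)² = 6.794×10^-6 C/m.
Applying ∮E·dA = Q_enc/ε₀ with the end caps contributing no flux:
E = 2k|λ_enc|/r = 2(8.99×10^9)(6.794×10^-6)/(0.0456) = 2.68×10^6 N/C.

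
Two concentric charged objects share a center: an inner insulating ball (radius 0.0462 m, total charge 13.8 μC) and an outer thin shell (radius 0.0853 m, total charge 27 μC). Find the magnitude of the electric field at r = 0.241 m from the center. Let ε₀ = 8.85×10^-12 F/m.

6.32×10^6 V/m

By spherical symmetry E is radial; choose a Gaussian sphere of radius r = 0.241 m (r > 0.0853 m, enclosing both).
Q_enc = (13.8 μC) + (27 μC) = 4.08×10^-5 C.
By Gauss's law, ∮E·dA = E·4πr² = Q_enc/ε₀.
E = |Q_enc|/(4πε₀r²) = (4.08×10^-5)/(4π·8.85×10^-12·(0.241)²) = 6.32×10^6 N/C.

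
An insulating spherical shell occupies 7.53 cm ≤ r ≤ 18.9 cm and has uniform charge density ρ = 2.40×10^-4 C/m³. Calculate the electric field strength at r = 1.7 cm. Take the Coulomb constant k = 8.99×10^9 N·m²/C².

|E| = 0 N/C

Take a concentric spherical Gaussian surface of radius r = 1.7 cm (r < 7.53 cm, inside the empty cavity).
Q_enc = 0 (all charge lies at larger r); Gauss's law gives E = 0.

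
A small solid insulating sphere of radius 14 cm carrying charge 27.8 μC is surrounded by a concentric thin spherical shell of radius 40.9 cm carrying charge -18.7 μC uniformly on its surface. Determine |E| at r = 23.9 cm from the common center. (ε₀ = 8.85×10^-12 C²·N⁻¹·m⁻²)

Symmetry ⇒ E = E(r) r̂. Gaussian sphere of radius r = 23.9 cm (between the bodies, 14 cm < r < 40.9 cm).
The shell at 40.9 cm lies outside the Gaussian surface, so Q_enc = 27.8 μC = 2.78×10^-5 C.
Since E is radial and uniform over the Gaussian sphere, Φ = E·4πr² = Q_enc/ε₀.
E = |Q_enc|/(4πε₀r²) = (2.78e-5)/(4π·8.85×10^-12·(0.239)²) = 4.38e6 N/C.

E = 4.38e6 V/m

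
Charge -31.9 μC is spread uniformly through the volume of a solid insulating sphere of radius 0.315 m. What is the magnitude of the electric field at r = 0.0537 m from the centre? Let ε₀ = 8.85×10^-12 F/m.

E ≈ 4.93e5 V/m

Take a concentric spherical Gaussian surface of radius r = 0.0537 m (r < R).
For a uniform sphere the enclosed fraction is (r/R)³, so Q_enc = (-31.9 μC)(0.0537/0.315)³ = -1.58×10^-7 C.
By Gauss's law, ∮E·dA = E·4πr² = Q_enc/ε₀.
E = |Q_enc|/(4πε₀r²) = (1.58e-7)/(4π·8.85×10^-12·(0.0537)²) = 4.93×10^5 N/C.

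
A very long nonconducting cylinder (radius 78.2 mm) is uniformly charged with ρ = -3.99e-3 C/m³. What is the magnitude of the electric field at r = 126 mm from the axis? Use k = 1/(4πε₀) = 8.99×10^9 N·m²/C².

E ≈ 1.09×10^7 N/C

Take a coaxial cylindrical Gaussian surface of radius r = 126 mm and length L (r > 78.2 mm, full cross-section enclosed).
λ_enc = ρ·πR² = (-3.99×10^-3)π(0.0782)² = -7.665×10^-5 C/m.
Since E is radial and uniform over the curved surface, Φ = E·2πrL = Q_enc/ε₀ = λ_enc L/ε₀.
E = 2k|λ_enc|/r = 2(8.99×10^9)(7.665×10^-5)/(0.126) = 1.09×10^7 N/C.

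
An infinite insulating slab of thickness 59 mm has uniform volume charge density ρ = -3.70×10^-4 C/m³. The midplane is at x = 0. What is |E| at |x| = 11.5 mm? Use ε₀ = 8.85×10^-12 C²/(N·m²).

E = 4.81×10^5 N/C

By symmetry E is perpendicular to the slab. A Gaussian pillbox from −11.5 mm to +11.5 mm (face area A) lies entirely within the slab.
Q_enc = ρ·(2x)·A and flux = 2EA, so 2EA = 2ρxA/ε₀ ⇒ E = |ρ|x/ε₀.
E = (3.70×10^-4)(0.0115)/(8.85×10^-12) = 4.81×10^5 N/C.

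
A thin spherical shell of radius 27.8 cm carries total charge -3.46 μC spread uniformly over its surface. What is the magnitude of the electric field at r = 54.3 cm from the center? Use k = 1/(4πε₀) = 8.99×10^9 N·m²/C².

|E| ≈ 1.05×10^5 N/C

Symmetry ⇒ E = E(r) r̂. Gaussian sphere of radius r = 54.3 cm (r > 27.8 cm).
The entire shell is enclosed: Q_enc = -3.46e-6 C.
By Gauss's law, ∮E·dA = E·4πr² = Q_enc/ε₀.
E = k|Q_enc|/r² = (8.99×10^9)(3.46×10^-6)/(0.543)² = 1.05×10^5 N/C.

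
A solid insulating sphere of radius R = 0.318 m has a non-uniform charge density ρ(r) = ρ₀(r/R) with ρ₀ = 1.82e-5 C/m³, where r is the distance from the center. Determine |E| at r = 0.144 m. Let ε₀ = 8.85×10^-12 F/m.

Use a concentric Gaussian sphere at r = 0.144 m (r < R).
Q_enc = ∫₀^r ρ(r')·4πr'² dr' = (4πρ₀/R) ∫₀^r r'^3 dr' = 4πρ₀ r^4/(4·R) = 7.731×10^-8 C.
Gauss's law: E·4πr² = Q_enc/ε₀.
E = |Q_enc|/(4πε₀r²) = (7.731×10^-8)/(4π·8.85×10^-12·(0.144)²) = 3.35e4 N/C.

E ≈ 3.35×10^4 V/m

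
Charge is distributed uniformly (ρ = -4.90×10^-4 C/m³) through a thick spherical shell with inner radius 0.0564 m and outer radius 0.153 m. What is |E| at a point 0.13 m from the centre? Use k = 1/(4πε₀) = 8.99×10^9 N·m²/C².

Symmetry ⇒ E = E(r) r̂. Gaussian sphere of radius r = 0.13 m (within the shell material, 0.0564 m < r < 0.153 m).
Only the shell between 0.0564 m and r is enclosed: Q_enc = ρ·(4π/3)(r³ − a³) = (-4.90×10^-4)·(4π/3)·((0.13)³ − (0.0564)³) = -4.141×10^-6 C.
By Gauss's law, ∮E·dA = E·4πr² = Q_enc/ε₀.
E = k|Q_enc|/r² = (8.99×10^9)(4.141×10^-6)/(0.13)² = 2.20×10^6 N/C.

|E| ≈ 2.20×10^6 N/C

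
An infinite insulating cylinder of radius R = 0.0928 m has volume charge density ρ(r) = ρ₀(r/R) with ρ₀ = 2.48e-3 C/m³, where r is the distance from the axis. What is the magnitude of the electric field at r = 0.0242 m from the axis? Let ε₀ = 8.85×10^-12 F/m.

Choose a coaxial cylinder of radius r = 0.0242 m (arbitrary length L) as the Gaussian surface (r < R).
λ_enc = ∫₀^r ρ(r')·2πr' dr' = (2πρ₀/R)·r^3/3 = 7.932×10^-7 C/m.
Since E is radial and uniform over the curved surface, Φ = E·2πrL = Q_enc/ε₀ = λ_enc L/ε₀.
E = |λ_enc|/(2πε₀r) = (7.932×10^-7)/(2π·8.85×10^-12·0.0242) = 5.89e5 N/C.

|E| ≈ 5.89×10^5 N/C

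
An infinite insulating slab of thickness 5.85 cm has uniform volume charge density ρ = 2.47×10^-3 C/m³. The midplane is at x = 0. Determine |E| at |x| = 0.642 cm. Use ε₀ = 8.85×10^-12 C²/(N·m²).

By symmetry E is perpendicular to the slab. A Gaussian pillbox from −0.642 cm to +0.642 cm (face area A) lies entirely within the slab.
Q_enc = ρ·(2x)·A and flux = 2EA, so 2EA = 2ρxA/ε₀ ⇒ E = |ρ|x/ε₀.
E = (2.47×10^-3)(0.00642)/(8.85×10^-12) = 1.79×10^6 N/C.

E = 1.79×10^6 N/C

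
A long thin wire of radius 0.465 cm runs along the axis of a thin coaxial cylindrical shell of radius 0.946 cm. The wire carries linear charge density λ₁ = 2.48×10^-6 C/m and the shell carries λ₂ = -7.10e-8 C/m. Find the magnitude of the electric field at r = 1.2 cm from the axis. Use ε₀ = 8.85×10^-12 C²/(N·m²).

Take a coaxial cylindrical Gaussian surface of radius r = 1.2 cm and length L (r > 0.946 cm, enclosing both).
λ_enc = λ₁ + λ₂ = (2.48×10^-6) + (-7.10e-8) = 2.409×10^-6 C/m.
By Gauss's law (flux through the curved wall only), E·2πrL = λ_enc L/ε₀.
E = |λ_enc|/(2πε₀r) = (2.409×10^-6)/(2π·8.85×10^-12·0.012) = 3.61×10^6 N/C.

|E| ≈ 3.61×10^6 N/C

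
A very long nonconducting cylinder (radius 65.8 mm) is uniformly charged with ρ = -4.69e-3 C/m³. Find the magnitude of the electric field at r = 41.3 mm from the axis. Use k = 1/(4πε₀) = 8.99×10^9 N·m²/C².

|E| ≈ 1.09×10^7 V/m

Coaxial Gaussian cylinder, radius r = 41.3 mm, length L (r < R).
Charge inside radius r per length L is ρ·πr²·L, so λ_enc = ρπr² = -2.513×10^-5 C/m.
Since E is radial and uniform over the curved surface, Φ = E·2πrL = Q_enc/ε₀ = λ_enc L/ε₀.
E = 2k|λ_enc|/r = 2(8.99×10^9)(2.513×10^-5)/(0.0413) = 1.09×10^7 N/C.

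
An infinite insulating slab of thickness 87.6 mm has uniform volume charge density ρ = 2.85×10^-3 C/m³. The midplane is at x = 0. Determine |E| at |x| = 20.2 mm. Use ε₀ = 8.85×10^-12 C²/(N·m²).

By symmetry E is perpendicular to the slab. A Gaussian pillbox from −20.2 mm to +20.2 mm (face area A) lies entirely within the slab.
Q_enc = ρ·(2x)·A and flux = 2EA, so 2EA = 2ρxA/ε₀ ⇒ E = |ρ|x/ε₀.
E = (2.85×10^-3)(0.0202)/(8.85×10^-12) = 6.51×10^6 N/C.

E = 6.51×10^6 N/C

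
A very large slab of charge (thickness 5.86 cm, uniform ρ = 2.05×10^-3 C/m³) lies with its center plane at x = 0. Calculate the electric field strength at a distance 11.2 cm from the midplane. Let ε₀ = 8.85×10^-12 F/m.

|E| = 6.79×10^6 N/C

The point |x| = 11.2 cm lies outside the slab (half-thickness 0.0293 m). A symmetric pillbox spanning the full slab encloses Q_enc = ρ·d·A.
Flux = 2EA ⇒ E = |ρ|d/(2ε₀), independent of distance outside.
E = (2.05×10^-3)(0.0586)/(2·8.85×10^-12) = 6.79×10^6 N/C.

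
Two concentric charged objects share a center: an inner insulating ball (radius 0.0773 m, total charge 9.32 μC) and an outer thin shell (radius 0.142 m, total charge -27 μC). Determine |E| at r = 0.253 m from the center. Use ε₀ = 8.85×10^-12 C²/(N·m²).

2.48×10^6 N/C

By spherical symmetry E is radial; choose a Gaussian sphere of radius r = 0.253 m (r > 0.142 m, enclosing both).
Q_enc = (9.32 μC) + (-27 μC) = -1.768×10^-5 C.
Gauss's law: E·4πr² = Q_enc/ε₀.
E = |Q_enc|/(4πε₀r²) = (1.768e-5)/(4π·8.85×10^-12·(0.253)²) = 2.48×10^6 N/C.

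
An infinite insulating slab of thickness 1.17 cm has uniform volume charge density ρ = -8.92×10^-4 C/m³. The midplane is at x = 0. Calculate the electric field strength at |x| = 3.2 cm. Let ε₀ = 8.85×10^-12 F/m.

The point |x| = 3.2 cm lies outside the slab (half-thickness 0.00585 m). A symmetric pillbox spanning the full slab encloses Q_enc = ρ·d·A.
Flux = 2EA ⇒ E = |ρ|d/(2ε₀), independent of distance outside.
E = (8.92×10^-4)(0.0117)/(2·8.85×10^-12) = 5.90×10^5 N/C.

E = 5.90e5 V/m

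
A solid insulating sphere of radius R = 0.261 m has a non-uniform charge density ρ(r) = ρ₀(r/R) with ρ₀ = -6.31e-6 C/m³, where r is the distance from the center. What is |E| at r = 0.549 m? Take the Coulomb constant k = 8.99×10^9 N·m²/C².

By spherical symmetry E is radial; choose a Gaussian sphere of radius r = 0.549 m (r > R, all charge enclosed).
Q_enc = 4π ∫₀^R ρ₀(r'/R)^1 r'² dr' = 4πρ₀R³/4 = -3.525×10^-7 C.
Gauss's law: E·4πr² = Q_enc/ε₀.
E = k|Q_enc|/r² = (8.99×10^9)(3.525e-7)/(0.549)² = 1.05×10^4 N/C.

E ≈ 1.05×10^4 N/C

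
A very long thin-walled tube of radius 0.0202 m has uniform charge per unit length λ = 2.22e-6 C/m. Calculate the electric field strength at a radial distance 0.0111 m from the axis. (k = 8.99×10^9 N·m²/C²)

E = 0

Coaxial Gaussian cylinder, radius r = 0.0111 m, length L (r < 0.0202 m, inside the shell).
All the surface charge lies outside this cylinder: Q_enc = 0, hence E = 0.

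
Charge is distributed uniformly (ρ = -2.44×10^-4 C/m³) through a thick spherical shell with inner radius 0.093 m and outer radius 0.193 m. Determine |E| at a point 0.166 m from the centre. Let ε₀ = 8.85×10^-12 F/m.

Symmetry ⇒ E = E(r) r̂. Gaussian sphere of radius r = 0.166 m (within the shell material, 0.093 m < r < 0.193 m).
Only the shell between 0.093 m and r is enclosed: Q_enc = ρ·(4π/3)(r³ − a³) = (-2.44×10^-4)·(4π/3)·((0.166)³ − (0.093)³) = -3.853e-6 C.
By Gauss's law, ∮E·dA = E·4πr² = Q_enc/ε₀.
E = |Q_enc|/(4πε₀r²) = (3.853×10^-6)/(4π·8.85×10^-12·(0.166)²) = 1.26×10^6 N/C.

E = 1.26e6 V/m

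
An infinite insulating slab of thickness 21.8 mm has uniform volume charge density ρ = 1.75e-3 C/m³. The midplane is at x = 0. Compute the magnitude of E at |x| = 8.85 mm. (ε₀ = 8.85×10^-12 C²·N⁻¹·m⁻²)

1.75×10^6 V/m

By symmetry E is perpendicular to the slab. A Gaussian pillbox from −8.85 mm to +8.85 mm (face area A) lies entirely within the slab.
Q_enc = ρ·(2x)·A and flux = 2EA, so 2EA = 2ρxA/ε₀ ⇒ E = |ρ|x/ε₀.
E = (1.75×10^-3)(0.00885)/(8.85×10^-12) = 1.75×10^6 N/C.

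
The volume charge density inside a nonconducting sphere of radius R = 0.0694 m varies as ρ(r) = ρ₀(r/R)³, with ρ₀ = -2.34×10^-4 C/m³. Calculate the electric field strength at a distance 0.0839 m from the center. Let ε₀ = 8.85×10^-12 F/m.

E = 2.09×10^5 N/C

Use a concentric Gaussian sphere at r = 0.0839 m (r > R, all charge enclosed).
Q_enc = 4π ∫₀^R ρ₀(r'/R)^3 r'² dr' = 4πρ₀R³/6 = -1.638×10^-7 C.
Since E is radial and uniform over the Gaussian sphere, Φ = E·4πr² = Q_enc/ε₀.
E = |Q_enc|/(4πε₀r²) = (1.638×10^-7)/(4π·8.85×10^-12·(0.0839)²) = 2.09×10^5 N/C.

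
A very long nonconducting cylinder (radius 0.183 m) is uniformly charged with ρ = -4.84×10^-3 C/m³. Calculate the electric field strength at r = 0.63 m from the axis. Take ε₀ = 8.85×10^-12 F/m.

|E| = 1.45e7 V/m

Take a coaxial cylindrical Gaussian surface of radius r = 0.63 m and length L (r > 0.183 m, full cross-section enclosed).
λ_enc = ρ·πR² = (-4.84×10^-3)π(0.183)² = -5.092×10^-4 C/m.
Applying ∮E·dA = Q_enc/ε₀ with the end caps contributing no flux:
E = |λ_enc|/(2πε₀r) = (5.092×10^-4)/(2π·8.85×10^-12·0.63) = 1.45×10^7 N/C.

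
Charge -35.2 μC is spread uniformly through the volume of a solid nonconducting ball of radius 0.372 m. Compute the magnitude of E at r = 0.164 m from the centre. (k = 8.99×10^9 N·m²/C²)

By spherical symmetry E is radial; choose a Gaussian sphere of radius r = 0.164 m (r < R).
For a uniform sphere the enclosed fraction is (r/R)³, so Q_enc = (-35.2 μC)(0.164/0.372)³ = -3.016e-6 C.
By Gauss's law, ∮E·dA = E·4πr² = Q_enc/ε₀.
E = k|Q_enc|/r² = (8.99×10^9)(3.016×10^-6)/(0.164)² = 1.01×10^6 N/C.

|E| ≈ 1.01×10^6 N/C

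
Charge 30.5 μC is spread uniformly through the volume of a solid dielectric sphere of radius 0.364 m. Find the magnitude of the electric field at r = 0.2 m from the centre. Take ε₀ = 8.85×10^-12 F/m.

Symmetry ⇒ E = E(r) r̂. Gaussian sphere of radius r = 0.2 m (r < R).
Only the charge within r is enclosed: Q_enc = Q·(r/R)³ = (30.5 μC)·(0.2 m/0.364 m)³ = 5.059×10^-6 C.
Applying ∮E·dA = Q_enc/ε₀ with Φ = E(4πr²):
E = |Q_enc|/(4πε₀r²) = (5.059e-6)/(4π·8.85×10^-12·(0.2)²) = 1.14e6 N/C.

|E| ≈ 1.14×10^6 N/C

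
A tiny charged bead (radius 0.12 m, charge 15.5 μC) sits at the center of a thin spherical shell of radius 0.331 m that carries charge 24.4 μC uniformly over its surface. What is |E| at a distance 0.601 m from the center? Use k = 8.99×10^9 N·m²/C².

Use a concentric Gaussian sphere at r = 0.601 m (r > 0.331 m, enclosing both).
Q_enc = (15.5 μC) + (24.4 μC) = 3.99×10^-5 C.
Applying ∮E·dA = Q_enc/ε₀ with Φ = E(4πr²):
E = k|Q_enc|/r² = (8.99×10^9)(3.99e-5)/(0.601)² = 9.93×10^5 N/C.

E ≈ 9.93×10^5 N/C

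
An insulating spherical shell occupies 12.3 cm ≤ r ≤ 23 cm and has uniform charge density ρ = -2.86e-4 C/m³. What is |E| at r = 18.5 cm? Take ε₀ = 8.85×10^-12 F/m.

Use a concentric Gaussian sphere at r = 18.5 cm (within the shell material, 12.3 cm < r < 23 cm).
Only the shell between 12.3 cm and r is enclosed: Q_enc = ρ·(4π/3)(r³ − a³) = (-2.86×10^-4)·(4π/3)·((0.185)³ − (0.123)³) = -5.356e-6 C.
By Gauss's law, ∮E·dA = E·4πr² = Q_enc/ε₀.
E = |Q_enc|/(4πε₀r²) = (5.356×10^-6)/(4π·8.85×10^-12·(0.185)²) = 1.41e6 N/C.

|E| ≈ 1.41×10^6 N/C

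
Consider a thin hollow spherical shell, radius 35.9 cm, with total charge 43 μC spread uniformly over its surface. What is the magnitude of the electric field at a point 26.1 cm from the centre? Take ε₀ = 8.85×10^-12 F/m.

Use a concentric Gaussian sphere at r = 26.1 cm (inside the shell, r < 35.9 cm).
No charge lies within this surface, so Q_enc = 0 and Gauss's law gives E·4πr² = 0 ⇒ E = 0.

E = 0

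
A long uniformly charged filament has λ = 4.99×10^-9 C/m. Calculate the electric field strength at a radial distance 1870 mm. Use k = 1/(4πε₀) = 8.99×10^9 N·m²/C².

E ≈ 48 N/C

By cylindrical symmetry E is radial; use a coaxial Gaussian cylinder of radius 1870 mm and length L.
Q_enc = λL, so λ_enc = 4.99×10^-9 C/m.
Gauss's law: E·2πrL = λ_enc L/ε₀.
E = 2k|λ_enc|/r = 2(8.99×10^9)(4.99×10^-9)/(1.87) = 48 N/C.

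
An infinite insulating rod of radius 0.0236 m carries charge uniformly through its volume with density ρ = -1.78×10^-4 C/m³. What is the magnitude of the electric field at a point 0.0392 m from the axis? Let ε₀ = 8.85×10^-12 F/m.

By cylindrical symmetry E is radial; use a coaxial Gaussian cylinder of radius 0.0392 m and length L (r > 0.0236 m, full cross-section enclosed).
λ_enc = ρ·πR² = (-1.78×10^-4)π(0.0236)² = -3.115×10^-7 C/m.
By Gauss's law (flux through the curved wall only), E·2πrL = λ_enc L/ε₀.
E = |λ_enc|/(2πε₀r) = (3.115×10^-7)/(2π·8.85×10^-12·0.0392) = 1.43e5 N/C.

E ≈ 1.43×10^5 N/C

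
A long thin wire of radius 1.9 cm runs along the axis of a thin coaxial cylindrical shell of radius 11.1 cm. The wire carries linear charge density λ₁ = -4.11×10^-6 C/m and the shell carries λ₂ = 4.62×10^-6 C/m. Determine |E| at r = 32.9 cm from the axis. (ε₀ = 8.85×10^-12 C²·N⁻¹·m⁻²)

Take a coaxial cylindrical Gaussian surface of radius r = 32.9 cm and length L (r > 11.1 cm, enclosing both).
λ_enc = λ₁ + λ₂ = (-4.11×10^-6) + (4.62×10^-6) = 5.10e-7 C/m.
Since E is radial and uniform over the curved surface, Φ = E·2πrL = Q_enc/ε₀ = λ_enc L/ε₀.
E = |λ_enc|/(2πε₀r) = (5.10e-7)/(2π·8.85×10^-12·0.329) = 2.79×10^4 N/C.

2.79×10^4 V/m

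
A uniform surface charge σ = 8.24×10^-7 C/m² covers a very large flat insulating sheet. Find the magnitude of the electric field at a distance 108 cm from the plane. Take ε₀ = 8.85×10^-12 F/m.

E ≈ 4.66×10^4 N/C

By planar symmetry E is perpendicular to the sheet and uniform; use a Gaussian pillbox with flat faces of area A on each side of the sheet.
Flux Φ = 2EA and Q_enc = σA, so 2EA = σA/ε₀ ⇒ E = |σ|/(2ε₀), independent of distance.
E = |σ|/(2ε₀) = (8.24×10^-7)/(2·8.85×10^-12) = 4.66×10^4 N/C.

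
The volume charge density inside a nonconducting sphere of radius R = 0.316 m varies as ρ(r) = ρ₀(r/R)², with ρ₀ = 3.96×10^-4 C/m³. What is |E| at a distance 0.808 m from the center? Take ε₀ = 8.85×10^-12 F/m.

Use a concentric Gaussian sphere at r = 0.808 m (r > R, all charge enclosed).
Q_enc = 4π ∫₀^R ρ₀(r'/R)^2 r'² dr' = 4πρ₀R³/5 = 3.14×10^-5 C.
By Gauss's law, ∮E·dA = E·4πr² = Q_enc/ε₀.
E = |Q_enc|/(4πε₀r²) = (3.14×10^-5)/(4π·8.85×10^-12·(0.808)²) = 4.33×10^5 N/C.

|E| ≈ 4.33×10^5 N/C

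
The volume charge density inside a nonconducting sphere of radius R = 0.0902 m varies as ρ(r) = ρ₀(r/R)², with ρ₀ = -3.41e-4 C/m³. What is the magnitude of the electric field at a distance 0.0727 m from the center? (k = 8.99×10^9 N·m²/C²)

E = 3.64×10^5 N/C

Symmetry ⇒ E = E(r) r̂. Gaussian sphere of radius r = 0.0727 m (r < R).
Q_enc = ∫₀^r ρ(r')·4πr'² dr' = (4πρ₀/R²) ∫₀^r r'^4 dr' = 4πρ₀ r^5/(5·R²) = -2.139e-7 C.
Since E is radial and uniform over the Gaussian sphere, Φ = E·4πr² = Q_enc/ε₀.
E = k|Q_enc|/r² = (8.99×10^9)(2.139e-7)/(0.0727)² = 3.64×10^5 N/C.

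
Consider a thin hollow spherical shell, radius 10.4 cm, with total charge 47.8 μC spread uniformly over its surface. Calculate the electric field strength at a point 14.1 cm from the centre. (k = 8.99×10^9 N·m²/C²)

E ≈ 2.16e7 N/C

By spherical symmetry E is radial; choose a Gaussian sphere of radius r = 14.1 cm (r > 10.4 cm).
The entire shell is enclosed: Q_enc = 4.78×10^-5 C.
Applying ∮E·dA = Q_enc/ε₀ with Φ = E(4πr²):
E = k|Q_enc|/r² = (8.99×10^9)(4.78×10^-5)/(0.141)² = 2.16×10^7 N/C.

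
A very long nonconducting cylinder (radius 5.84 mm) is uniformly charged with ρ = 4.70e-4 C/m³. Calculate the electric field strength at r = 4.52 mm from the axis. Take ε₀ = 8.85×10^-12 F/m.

E ≈ 1.20×10^5 V/m

By cylindrical symmetry E is radial; use a coaxial Gaussian cylinder of radius 4.52 mm and length L (r < R).
Charge inside radius r per length L is ρ·πr²·L, so λ_enc = ρπr² = 3.017×10^-8 C/m.
Gauss's law: E·2πrL = λ_enc L/ε₀.
E = |λ_enc|/(2πε₀r) = (3.017×10^-8)/(2π·8.85×10^-12·0.00452) = 1.20e5 N/C.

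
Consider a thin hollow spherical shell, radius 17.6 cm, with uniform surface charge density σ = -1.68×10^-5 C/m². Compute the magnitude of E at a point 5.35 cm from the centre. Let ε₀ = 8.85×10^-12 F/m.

Symmetry ⇒ E = E(r) r̂. Gaussian sphere of radius r = 5.35 cm (inside the shell, r < 17.6 cm).
No charge lies within this surface, so Q_enc = 0 and Gauss's law gives E·4πr² = 0 ⇒ E = 0.

E = 0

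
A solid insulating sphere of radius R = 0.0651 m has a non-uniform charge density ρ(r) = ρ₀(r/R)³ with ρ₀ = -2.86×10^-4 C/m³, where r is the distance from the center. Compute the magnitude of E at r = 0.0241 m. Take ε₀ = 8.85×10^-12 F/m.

E = 6.59×10^3 N/C

Take a concentric spherical Gaussian surface of radius r = 0.0241 m (r < R).
Integrate the density: Q_enc = 4π ∫₀^r ρ₀(r'/R)^3 r'² dr' = 4πρ₀ r^6/(6·R³) = -4.254e-10 C.
By Gauss's law, ∮E·dA = E·4πr² = Q_enc/ε₀.
E = |Q_enc|/(4πε₀r²) = (4.254×10^-10)/(4π·8.85×10^-12·(0.0241)²) = 6.59×10^3 N/C.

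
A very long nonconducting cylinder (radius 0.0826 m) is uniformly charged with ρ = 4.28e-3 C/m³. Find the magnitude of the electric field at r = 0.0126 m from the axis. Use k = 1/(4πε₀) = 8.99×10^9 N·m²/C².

By cylindrical symmetry E is radial; use a coaxial Gaussian cylinder of radius 0.0126 m and length L (r < R).
Charge inside radius r per length L is ρ·πr²·L, so λ_enc = ρπr² = 2.135×10^-6 C/m.
Applying ∮E·dA = Q_enc/ε₀ with the end caps contributing no flux:
E = 2k|λ_enc|/r = 2(8.99×10^9)(2.135×10^-6)/(0.0126) = 3.05e6 N/C.

|E| ≈ 3.05×10^6 V/m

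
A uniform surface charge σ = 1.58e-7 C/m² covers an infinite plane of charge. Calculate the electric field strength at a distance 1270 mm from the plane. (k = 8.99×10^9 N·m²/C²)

E = 8.92e3 N/C

The symmetry is planar: E is normal to the sheet and the same magnitude on both sides. Take a pillbox straddling the sheet with end-cap area A.
Flux Φ = 2EA and Q_enc = σA, so 2EA = σA/ε₀ ⇒ E = |σ|/(2ε₀), independent of distance.
E = 2πk|σ| = 2π(8.99×10^9)(1.58e-7) = 8.92e3 N/C.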